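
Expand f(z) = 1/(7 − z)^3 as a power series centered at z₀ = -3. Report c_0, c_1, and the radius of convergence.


Let w = z − z₀, so z = z₀ + w.
Then 7 − z = 7 − (z₀ + w) = (7 − z₀) − w = 10 − w.
f(z) = 1/(10 − w)^3 = (1/(10)^3) · (1 − w/(10))^{−3}.
By the binomial series (1−u)^{−3} = Σ_{n≥0} C(n+2, 2) u^n for |u|<1, with u = w/(10):
  c_n = C(n+2, 2) / (10)^(n+3).
  c_0 = 1/(10)^3 = 1/1000.
  c_1 = 3/(10)^4 = 3/10000.
The series is valid for |w/d| < 1, i.e. |z − z₀| < |d|.
Radius of convergence: R = |7 − z₀| = |10| = 10 (distance from z₀ to the singularity z = 7).

c_0 = 1/1000, c_1 = 3/10000; R = 10.


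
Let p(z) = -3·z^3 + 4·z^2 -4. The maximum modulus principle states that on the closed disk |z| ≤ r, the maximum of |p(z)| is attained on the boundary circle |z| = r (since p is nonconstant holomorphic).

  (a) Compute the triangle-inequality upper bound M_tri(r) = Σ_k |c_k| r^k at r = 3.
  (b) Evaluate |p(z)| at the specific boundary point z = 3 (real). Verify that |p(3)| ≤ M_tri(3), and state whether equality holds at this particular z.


Coefficients: c_0 = -4, c_1 = 0, c_2 = 4, c_3 = -3. Radius r = 3.
Part (a). Triangle bound: M_tri(r) = Σ_k |c_k| r^k
  = |-4|·3^0 + |0|·3^1 + |4|·3^2 + |-3|·3^3
  = 4 + 0 + 36 + 81 = 121.
This bounds M(r) := max_{|z|=r} |p(z)| from above; equality holds iff all terms c_k z^k can be made to align in phase at a single z on |z|=r.
Part (b). At z = 3 (real, on the circle |z| = r):
  p(3) = (-4)·3^0 + (0)·3^1 + (4)·3^2 + (-3)·3^3 = -49.
  |p(3)| = 49.
Check: |p(3)| = 49 ≤ 121 = M_tri(3). ✓ Equality does not hold at z = 3 (the coefficients have mixed signs, so the terms do not all align in phase there).

M_tri(3) = 121; |p(3)| = 49; equality at z=3: no.


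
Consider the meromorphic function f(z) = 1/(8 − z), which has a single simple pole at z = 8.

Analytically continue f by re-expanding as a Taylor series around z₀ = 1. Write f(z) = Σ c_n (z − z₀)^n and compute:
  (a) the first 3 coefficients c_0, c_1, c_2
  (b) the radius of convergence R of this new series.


Let w = z − z₀, so z = z₀ + w.
Then 8 − z = 8 − (z₀ + w) = (8 − z₀) − w = 7 − w.
f(z) = 1/(7 − w) = (1/(7)) · 1/(1 − w/(7)) = Σ_{n≥0} w^n / (7)^(n+1).
So c_n = 1/(7)^(n+1):
  c_0 = 1/(7)^1 = 1/7.
  c_1 = 1/(7)^2 = 1/49.
  c_2 = 1/(7)^3 = 1/343.
The series is valid for |w/d| < 1, i.e. |z − z₀| < |d|.
Radius of convergence: R = |8 − z₀| = |7| = 7 (distance from z₀ to the singularity z = 8).

c_0 = 1/7, c_1 = 1/49, c_2 = 1/343; R = 7.


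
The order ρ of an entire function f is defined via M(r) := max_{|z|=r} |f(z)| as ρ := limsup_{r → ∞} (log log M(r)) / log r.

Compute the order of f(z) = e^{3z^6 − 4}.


|e^{3z^6 − 4}| = e^{Re(3·z^6) + -4} ≤ e^{3|z|^6 + -4} = e^{3r^6 + -4} on |z| = r, so ρ ≤ 6. Choosing z on |z|=r so that 3·z^6 is real positive (always possible by picking arg z appropriately) gives |f(z)| = e^{3r^6 + -4}, matching the bound. The additive constant -4 does not affect log log M(r) ~ 6·log r. Hence ρ = 6.
Therefore ρ = 6.

Order ρ = 6.


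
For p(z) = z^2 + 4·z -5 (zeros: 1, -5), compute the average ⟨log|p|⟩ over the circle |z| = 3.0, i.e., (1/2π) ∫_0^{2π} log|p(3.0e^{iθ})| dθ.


Zeros: -5, 1; r = 3.0.
Inside |z| < r: 1. Outside (|z| ≥ r): -5.
p(0) = -5, so log|p(0)| = log(5) = 1.6094.
Apply Jensen: I(r) = log|p(0)| + Σ_k log(r/|z_k|), summed over zeros inside |z| < r.
  log(r/|z_k|) for z_k = 1: log(3.0/1) = 1.0986
  Outside zeros (-5) contribute nothing to the Jensen sum.
Sum over inside zeros: 1.0986.
I(r) = log|p(0)| + (inside sum) = 1.6094 + 1.0986 = 2.7081.
Note: since some zeros are outside |z| ≤ r, the simplified n·log(r) form does NOT apply — only the inside zeros contribute.

I(r) ≈ 2.7081.


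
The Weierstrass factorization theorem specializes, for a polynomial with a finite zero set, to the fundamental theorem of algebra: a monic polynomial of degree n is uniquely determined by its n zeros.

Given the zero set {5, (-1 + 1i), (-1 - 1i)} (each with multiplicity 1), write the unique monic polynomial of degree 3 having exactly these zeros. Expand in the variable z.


The polynomial is p(z) = ∏_{α ∈ S} (z − α), where S = {5, (-1 + 1i), (-1 - 1i)}.
Expanding the product yields: p(z) = z^3 -3·z^2 -8·z -10.
Note conjugate pairs combine to real quadratics: (z − (-1+1i))(z − (-1−1i)) = z² + 2z + 2.
The resulting polynomial has degree 3 and real coefficients as required.

p(z) = z^3 -3·z^2 -8·z -10.


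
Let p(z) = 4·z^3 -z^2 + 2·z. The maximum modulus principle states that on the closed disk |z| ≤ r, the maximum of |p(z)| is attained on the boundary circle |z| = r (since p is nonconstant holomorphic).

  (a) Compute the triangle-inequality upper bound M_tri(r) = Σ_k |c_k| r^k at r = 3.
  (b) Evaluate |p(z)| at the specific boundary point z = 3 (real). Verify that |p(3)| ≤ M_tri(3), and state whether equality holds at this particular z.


Coefficients: c_0 = 0, c_1 = 2, c_2 = -1, c_3 = 4. Radius r = 3.
Part (a). Triangle bound: M_tri(r) = Σ_k |c_k| r^k
  = |0|·3^0 + |2|·3^1 + |-1|·3^2 + |4|·3^3
  = 0 + 6 + 9 + 108 = 123.
This bounds M(r) := max_{|z|=r} |p(z)| from above; equality holds iff all terms c_k z^k can be made to align in phase at a single z on |z|=r.
Part (b). At z = 3 (real, on the circle |z| = r):
  p(3) = (0)·3^0 + (2)·3^1 + (-1)·3^2 + (4)·3^3 = 105.
  |p(3)| = 105.
Check: |p(3)| = 105 ≤ 123 = M_tri(3). ✓ Equality does not hold at z = 3 (the coefficients have mixed signs, so the terms do not all align in phase there).

M_tri(3) = 123; |p(3)| = 105; equality at z=3: no.


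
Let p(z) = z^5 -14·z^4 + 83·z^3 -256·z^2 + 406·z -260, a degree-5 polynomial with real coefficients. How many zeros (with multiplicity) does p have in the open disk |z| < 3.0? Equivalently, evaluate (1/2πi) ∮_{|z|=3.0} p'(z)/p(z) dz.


The zeros of p are: (3 + 2i), (3 - 2i), (3 + 1i), (3 - 1i), 2.
Their magnitudes are: 3.606, 3.606, 3.162, 3.162, 2.
Zeros with |z| < R = 3.0: 2.
Count = 1.
By the argument principle, (1/2πi) ∮_{|z|=R} p'(z)/p(z) dz equals exactly this count.

Number of zeros inside |z| < 3.0: 1.


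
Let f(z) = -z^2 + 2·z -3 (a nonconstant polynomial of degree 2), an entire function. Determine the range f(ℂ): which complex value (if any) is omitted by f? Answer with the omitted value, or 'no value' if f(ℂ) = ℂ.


Little Picard bounds the complement of f(ℂ) to at most one point.
For every w ∈ ℂ, the equation p(z) − w = 0 is a nonconstant polynomial in z and hence has at least one root by the fundamental theorem of algebra. So p is surjective onto ℂ, omitting no value.

Omitted value: no value.


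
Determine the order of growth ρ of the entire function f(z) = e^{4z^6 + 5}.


|e^{4z^6 + 5}| = e^{Re(4·z^6) + 5} ≤ e^{4|z|^6 + 5} = e^{4r^6 + 5} on |z| = r, so ρ ≤ 6. Choosing z on |z|=r so that 4·z^6 is real positive (always possible by picking arg z appropriately) gives |f(z)| = e^{4r^6 + 5}, matching the bound. The additive constant 5 does not affect log log M(r) ~ 6·log r. Hence ρ = 6.
Therefore ρ = 6.

Order ρ = 6.


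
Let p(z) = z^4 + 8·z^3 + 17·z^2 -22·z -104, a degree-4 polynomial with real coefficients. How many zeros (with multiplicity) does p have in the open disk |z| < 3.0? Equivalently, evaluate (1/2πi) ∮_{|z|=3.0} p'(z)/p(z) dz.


The zeros of p are: (-3 + 2i), (-3 - 2i), 2, -4.
Their magnitudes are: 3.606, 3.606, 2, 4.
Zeros with |z| < R = 3.0: 2.
Count = 1.
By the argument principle, (1/2πi) ∮_{|z|=R} p'(z)/p(z) dz equals exactly this count.

Number of zeros inside |z| < 3.0: 1.


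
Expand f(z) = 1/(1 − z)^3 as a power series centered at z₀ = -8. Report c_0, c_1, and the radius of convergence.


Let w = z − z₀, so z = z₀ + w.
Then 1 − z = 1 − (z₀ + w) = (1 − z₀) − w = 9 − w.
f(z) = 1/(9 − w)^3 = (1/(9)^3) · (1 − w/(9))^{−3}.
By the binomial series (1−u)^{−3} = Σ_{n≥0} C(n+2, 2) u^n for |u|<1, with u = w/(9):
  c_n = C(n+2, 2) / (9)^(n+3).
  c_0 = 1/(9)^3 = 1/729.
  c_1 = 3/(9)^4 = 1/2187.
The series is valid for |w/d| < 1, i.e. |z − z₀| < |d|.
Radius of convergence: R = |1 − z₀| = |9| = 9 (distance from z₀ to the singularity z = 1).

c_0 = 1/729, c_1 = 1/2187; R = 9.


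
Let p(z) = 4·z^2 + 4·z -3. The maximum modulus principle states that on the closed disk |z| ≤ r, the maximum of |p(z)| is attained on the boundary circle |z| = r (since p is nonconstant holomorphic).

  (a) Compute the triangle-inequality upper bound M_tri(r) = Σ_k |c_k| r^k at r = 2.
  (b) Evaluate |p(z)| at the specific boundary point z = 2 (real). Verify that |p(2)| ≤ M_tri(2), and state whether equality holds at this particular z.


Coefficients: c_0 = -3, c_1 = 4, c_2 = 4. Radius r = 2.
Part (a). Triangle bound: M_tri(r) = Σ_k |c_k| r^k
  = |-3|·2^0 + |4|·2^1 + |4|·2^2
  = 3 + 8 + 16 = 27.
This bounds M(r) := max_{|z|=r} |p(z)| from above; equality holds iff all terms c_k z^k can be made to align in phase at a single z on |z|=r.
Part (b). At z = 2 (real, on the circle |z| = r):
  p(2) = (-3)·2^0 + (4)·2^1 + (4)·2^2 = 21.
  |p(2)| = 21.
Check: |p(2)| = 21 ≤ 27 = M_tri(2). ✓ Equality does not hold at z = 2 (the coefficients have mixed signs, so the terms do not all align in phase there).

M_tri(2) = 27; |p(2)| = 21; equality at z=2: no.


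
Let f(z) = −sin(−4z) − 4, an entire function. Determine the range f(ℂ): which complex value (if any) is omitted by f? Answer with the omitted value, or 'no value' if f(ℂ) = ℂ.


Little Picard bounds the complement of f(ℂ) to at most one point.
sin is entire and surjective onto ℂ: for every w ∈ ℂ, sin(ζ) = w has a solution ζ ∈ ℂ (e.g., via the complex inverse arcsin). With ζ = −4z this gives z = ζ/(-4). Then -1·sin(−4z) takes every value in -1·ℂ = ℂ, and adding -4 is a bijection of ℂ. So f is surjective and omits no value. (Note: only on the real line is sin bounded by [−1, 1].)

Omitted value: no value.


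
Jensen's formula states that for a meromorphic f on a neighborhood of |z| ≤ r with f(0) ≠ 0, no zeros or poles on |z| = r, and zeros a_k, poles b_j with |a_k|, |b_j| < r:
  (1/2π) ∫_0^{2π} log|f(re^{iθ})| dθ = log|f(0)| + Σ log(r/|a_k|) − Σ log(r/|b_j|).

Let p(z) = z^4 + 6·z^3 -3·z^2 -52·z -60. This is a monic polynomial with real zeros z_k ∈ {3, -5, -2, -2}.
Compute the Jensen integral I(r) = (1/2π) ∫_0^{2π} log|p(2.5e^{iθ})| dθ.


Zeros: -5, -2, -2, 3; r = 2.5.
Inside |z| < r: -2, -2. Outside (|z| ≥ r): -5, 3.
p(0) = -60, so log|p(0)| = log(60) = 4.0943.
Apply Jensen: I(r) = log|p(0)| + Σ_k log(r/|z_k|), summed over zeros inside |z| < r.
  log(r/|z_k|) for z_k = -2: log(2.5/2) = 0.2231
  log(r/|z_k|) for z_k = -2: log(2.5/2) = 0.2231
  Outside zeros (-5, 3) contribute nothing to the Jensen sum.
Sum over inside zeros: 0.4463.
I(r) = log|p(0)| + (inside sum) = 4.0943 + 0.4463 = 4.5406.
Note: since some zeros are outside |z| ≤ r, the simplified n·log(r) form does NOT apply — only the inside zeros contribute.

I(r) ≈ 4.5406.


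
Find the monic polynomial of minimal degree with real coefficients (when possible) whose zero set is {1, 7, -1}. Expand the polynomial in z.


The polynomial is p(z) = ∏_{α ∈ S} (z − α), where S = {1, 7, -1}.
Expanding the product yields: p(z) = z^3 -7·z^2 -z + 7.
The resulting polynomial has degree 3 and real coefficients as required.

p(z) = z^3 -7·z^2 -z + 7.


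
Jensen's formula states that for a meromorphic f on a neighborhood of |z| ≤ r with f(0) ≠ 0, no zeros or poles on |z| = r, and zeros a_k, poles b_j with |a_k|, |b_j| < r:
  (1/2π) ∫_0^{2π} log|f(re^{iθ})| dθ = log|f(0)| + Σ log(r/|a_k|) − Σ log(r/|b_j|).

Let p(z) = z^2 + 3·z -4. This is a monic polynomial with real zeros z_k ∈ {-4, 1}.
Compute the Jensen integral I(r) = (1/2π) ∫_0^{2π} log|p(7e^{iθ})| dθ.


Zeros: -4, 1; r = 7.
Inside |z| < r: -4, 1. Outside (|z| ≥ r): ∅.
p(0) = -4, so log|p(0)| = log(4) = 1.3863.
Apply Jensen: I(r) = log|p(0)| + Σ_k log(r/|z_k|), summed over zeros inside |z| < r.
  log(r/|z_k|) for z_k = -4: log(7/4) = 0.5596
  log(r/|z_k|) for z_k = 1: log(7/1) = 1.9459
Sum over inside zeros: 2.5055.
I(r) = log|p(0)| + (inside sum) = 1.3863 + 2.5055 = 3.8918.
Closed form (all zeros inside, monic): I(r) = n·log(r) = 2·log(7) = 3.8918. ✓

I(r) ≈ 3.8918.


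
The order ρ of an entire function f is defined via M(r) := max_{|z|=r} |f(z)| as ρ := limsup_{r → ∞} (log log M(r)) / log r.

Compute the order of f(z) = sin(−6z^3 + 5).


Write sin(w) = (e^{iw} ± e^{−iw})/(2 or 2i), so |sin(w)| ≤ e^{|w|}. With w = −6z^3 + 5, |w| ≤ 6r^3 + 5 on |z|=r, giving M(r) ≤ e^{6r^3 + 5} and ρ ≤ 3. For the lower bound, choose z on |z|=r with -6z^3 purely imaginary of modulus 6r^3; then |sin(−6z^3 + 5)| grows like e^{6r^3}/2, so ρ ≥ 3. Hence ρ = 3.
Therefore ρ = 3.

Order ρ = 3.


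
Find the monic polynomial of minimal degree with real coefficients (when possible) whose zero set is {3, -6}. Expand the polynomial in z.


The polynomial is p(z) = ∏_{α ∈ S} (z − α), where S = {3, -6}.
Expanding the product yields: p(z) = z^2 + 3·z -18.
The resulting polynomial has degree 2 and real coefficients as required.

p(z) = z^2 + 3·z -18.


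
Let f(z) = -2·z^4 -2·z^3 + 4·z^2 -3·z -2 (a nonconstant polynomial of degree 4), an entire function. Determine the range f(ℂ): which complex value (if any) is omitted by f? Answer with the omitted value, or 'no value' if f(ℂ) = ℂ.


Little Picard bounds the complement of f(ℂ) to at most one point.
For every w ∈ ℂ, the equation p(z) − w = 0 is a nonconstant polynomial in z and hence has at least one root by the fundamental theorem of algebra. So p is surjective onto ℂ, omitting no value.

Omitted value: no value.


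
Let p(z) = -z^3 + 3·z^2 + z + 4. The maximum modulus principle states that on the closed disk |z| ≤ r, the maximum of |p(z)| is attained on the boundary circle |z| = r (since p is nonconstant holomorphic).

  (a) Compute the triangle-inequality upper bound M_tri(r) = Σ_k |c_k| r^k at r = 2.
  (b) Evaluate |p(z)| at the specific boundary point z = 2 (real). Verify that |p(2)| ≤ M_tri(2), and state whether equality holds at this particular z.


Coefficients: c_0 = 4, c_1 = 1, c_2 = 3, c_3 = -1. Radius r = 2.
Part (a). Triangle bound: M_tri(r) = Σ_k |c_k| r^k
  = |4|·2^0 + |1|·2^1 + |3|·2^2 + |-1|·2^3
  = 4 + 2 + 12 + 8 = 26.
This bounds M(r) := max_{|z|=r} |p(z)| from above; equality holds iff all terms c_k z^k can be made to align in phase at a single z on |z|=r.
Part (b). At z = 2 (real, on the circle |z| = r):
  p(2) = (4)·2^0 + (1)·2^1 + (3)·2^2 + (-1)·2^3 = 10.
  |p(2)| = 10.
Check: |p(2)| = 10 ≤ 26 = M_tri(2). ✓ Equality does not hold at z = 2 (the coefficients have mixed signs, so the terms do not all align in phase there).

M_tri(2) = 26; |p(2)| = 10; equality at z=2: no.


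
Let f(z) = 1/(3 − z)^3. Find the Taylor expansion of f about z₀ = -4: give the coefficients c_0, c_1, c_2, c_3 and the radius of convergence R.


Let w = z − z₀, so z = z₀ + w.
Then 3 − z = 3 − (z₀ + w) = (3 − z₀) − w = 7 − w.
f(z) = 1/(7 − w)^3 = (1/(7)^3) · (1 − w/(7))^{−3}.
By the binomial series (1−u)^{−3} = Σ_{n≥0} C(n+2, 2) u^n for |u|<1, with u = w/(7):
  c_n = C(n+2, 2) / (7)^(n+3).
  c_0 = 1/(7)^3 = 1/343.
  c_1 = 3/(7)^4 = 3/2401.
  c_2 = 6/(7)^5 = 6/16807.
  c_3 = 10/(7)^6 = 10/117649.
The series is valid for |w/d| < 1, i.e. |z − z₀| < |d|.
Radius of convergence: R = |3 − z₀| = |7| = 7 (distance from z₀ to the singularity z = 3).

c_0 = 1/343, c_1 = 3/2401, c_2 = 6/16807, c_3 = 10/117649; R = 7.


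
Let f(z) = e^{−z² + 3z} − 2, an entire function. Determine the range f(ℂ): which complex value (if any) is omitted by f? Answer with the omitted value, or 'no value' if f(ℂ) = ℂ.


Little Picard bounds the complement of f(ℂ) to at most one point.
The exponent g(z) = −z² + 3z is a nonconstant polynomial, hence surjective onto ℂ. So e^{g(z)} takes every value in {e^w : w ∈ ℂ} = ℂ ∖ {0}. Adding -2 shifts the range to ℂ ∖ {-2}. f omits exactly -2.

Omitted value: -2.


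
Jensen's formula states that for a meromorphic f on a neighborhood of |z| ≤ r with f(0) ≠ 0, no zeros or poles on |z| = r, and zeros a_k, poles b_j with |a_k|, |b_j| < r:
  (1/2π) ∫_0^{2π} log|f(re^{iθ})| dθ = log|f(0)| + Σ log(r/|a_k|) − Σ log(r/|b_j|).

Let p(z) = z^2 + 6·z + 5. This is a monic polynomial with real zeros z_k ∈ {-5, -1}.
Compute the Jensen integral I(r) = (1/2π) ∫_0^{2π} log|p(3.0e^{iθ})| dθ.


Zeros: -5, -1; r = 3.0.
Inside |z| < r: -1. Outside (|z| ≥ r): -5.
p(0) = 5, so log|p(0)| = log(5) = 1.6094.
Apply Jensen: I(r) = log|p(0)| + Σ_k log(r/|z_k|), summed over zeros inside |z| < r.
  log(r/|z_k|) for z_k = -1: log(3.0/1) = 1.0986
  Outside zeros (-5) contribute nothing to the Jensen sum.
Sum over inside zeros: 1.0986.
I(r) = log|p(0)| + (inside sum) = 1.6094 + 1.0986 = 2.7081.
Note: since some zeros are outside |z| ≤ r, the simplified n·log(r) form does NOT apply — only the inside zeros contribute.

I(r) ≈ 2.7081.


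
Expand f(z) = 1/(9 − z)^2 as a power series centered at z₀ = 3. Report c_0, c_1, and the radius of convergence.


Let w = z − z₀, so z = z₀ + w.
Then 9 − z = 9 − (z₀ + w) = (9 − z₀) − w = 6 − w.
f(z) = 1/(6 − w)^2 = (1/(6)^2) · (1 − w/(6))^{−2}.
By the binomial series (1−u)^{−2} = Σ_{n≥0} C(n+1, 1) u^n for |u|<1, with u = w/(6):
  c_n = C(n+1, 1) / (6)^(n+2).
  c_0 = 1/(6)^2 = 1/36.
  c_1 = 2/(6)^3 = 1/108.
The series is valid for |w/d| < 1, i.e. |z − z₀| < |d|.
Radius of convergence: R = |9 − z₀| = |6| = 6 (distance from z₀ to the singularity z = 9).

c_0 = 1/36, c_1 = 1/108; R = 6.


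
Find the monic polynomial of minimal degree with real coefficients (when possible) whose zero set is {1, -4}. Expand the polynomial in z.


The polynomial is p(z) = ∏_{α ∈ S} (z − α), where S = {1, -4}.
Expanding the product yields: p(z) = z^2 + 3·z -4.
The resulting polynomial has degree 2 and real coefficients as required.

p(z) = z^2 + 3·z -4.


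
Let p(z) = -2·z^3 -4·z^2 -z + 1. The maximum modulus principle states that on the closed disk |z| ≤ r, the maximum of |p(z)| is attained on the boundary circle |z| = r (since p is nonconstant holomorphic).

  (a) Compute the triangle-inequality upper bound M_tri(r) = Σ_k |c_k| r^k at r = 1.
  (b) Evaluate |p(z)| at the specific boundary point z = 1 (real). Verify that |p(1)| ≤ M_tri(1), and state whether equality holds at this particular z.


Coefficients: c_0 = 1, c_1 = -1, c_2 = -4, c_3 = -2. Radius r = 1.
Part (a). Triangle bound: M_tri(r) = Σ_k |c_k| r^k
  = |1|·1^0 + |-1|·1^1 + |-4|·1^2 + |-2|·1^3
  = 1 + 1 + 4 + 2 = 8.
This bounds M(r) := max_{|z|=r} |p(z)| from above; equality holds iff all terms c_k z^k can be made to align in phase at a single z on |z|=r.
Part (b). At z = 1 (real, on the circle |z| = r):
  p(1) = (1)·1^0 + (-1)·1^1 + (-4)·1^2 + (-2)·1^3 = -6.
  |p(1)| = 6.
Check: |p(1)| = 6 ≤ 8 = M_tri(1). ✓ Equality does not hold at z = 1 (the coefficients have mixed signs, so the terms do not all align in phase there).

M_tri(1) = 8; |p(1)| = 6; equality at z=1: no.


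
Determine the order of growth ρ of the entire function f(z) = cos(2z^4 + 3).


Write cos(w) = (e^{iw} ± e^{−iw})/(2 or 2i), so |cos(w)| ≤ e^{|w|}. With w = 2z^4 + 3, |w| ≤ 2r^4 + 3 on |z|=r, giving M(r) ≤ e^{2r^4 + 3} and ρ ≤ 4. For the lower bound, choose z on |z|=r with 2z^4 purely imaginary of modulus 2r^4; then |cos(2z^4 + 3)| grows like e^{2r^4}/2, so ρ ≥ 4. Hence ρ = 4.
Therefore ρ = 4.

Order ρ = 4.


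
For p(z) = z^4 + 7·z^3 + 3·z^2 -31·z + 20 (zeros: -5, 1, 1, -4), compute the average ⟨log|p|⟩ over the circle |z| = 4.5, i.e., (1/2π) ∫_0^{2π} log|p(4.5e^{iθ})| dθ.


Zeros: -5, -4, 1, 1; r = 4.5.
Inside |z| < r: -4, 1, 1. Outside (|z| ≥ r): -5.
p(0) = 20, so log|p(0)| = log(20) = 2.9957.
Apply Jensen: I(r) = log|p(0)| + Σ_k log(r/|z_k|), summed over zeros inside |z| < r.
  log(r/|z_k|) for z_k = 1: log(4.5/1) = 1.5041
  log(r/|z_k|) for z_k = 1: log(4.5/1) = 1.5041
  log(r/|z_k|) for z_k = -4: log(4.5/4) = 0.1178
  Outside zeros (-5) contribute nothing to the Jensen sum.
Sum over inside zeros: 3.1259.
I(r) = log|p(0)| + (inside sum) = 2.9957 + 3.1259 = 6.1217.
Note: since some zeros are outside |z| ≤ r, the simplified n·log(r) form does NOT apply — only the inside zeros contribute.

I(r) ≈ 6.1217.


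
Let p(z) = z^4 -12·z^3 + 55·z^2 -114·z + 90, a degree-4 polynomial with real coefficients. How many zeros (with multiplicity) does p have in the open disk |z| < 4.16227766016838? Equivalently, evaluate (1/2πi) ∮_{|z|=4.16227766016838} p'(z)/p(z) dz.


The zeros of p are: (3 + 1i), (3 - 1i), 3, 3.
Their magnitudes are: 3.162, 3.162, 3, 3.
Zeros with |z| < R = 4.16227766016838: (3 + 1i), (3 - 1i), 3, 3.
Count = 4.
By the argument principle, (1/2πi) ∮_{|z|=R} p'(z)/p(z) dz equals exactly this count.

Number of zeros inside |z| < 4.16227766016838: 4.


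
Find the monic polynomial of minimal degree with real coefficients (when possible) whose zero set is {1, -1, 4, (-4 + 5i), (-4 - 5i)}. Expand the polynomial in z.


The polynomial is p(z) = ∏_{α ∈ S} (z − α), where S = {1, -1, 4, (-4 + 5i), (-4 - 5i)}.
Expanding the product yields: p(z) = z^5 + 4·z^4 + 8·z^3 -168·z^2 -9·z + 164.
Note conjugate pairs combine to real quadratics: (z − (-4+5i))(z − (-4−5i)) = z² + 8z + 41.
The resulting polynomial has degree 5 and real coefficients as required.

p(z) = z^5 + 4·z^4 + 8·z^3 -168·z^2 -9·z + 164.


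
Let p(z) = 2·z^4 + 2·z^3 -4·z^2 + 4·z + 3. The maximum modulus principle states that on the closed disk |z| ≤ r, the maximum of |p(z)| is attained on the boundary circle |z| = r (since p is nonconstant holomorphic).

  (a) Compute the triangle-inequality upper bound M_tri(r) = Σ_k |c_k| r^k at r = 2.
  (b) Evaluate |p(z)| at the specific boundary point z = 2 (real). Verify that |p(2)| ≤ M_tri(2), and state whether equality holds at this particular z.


Coefficients: c_0 = 3, c_1 = 4, c_2 = -4, c_3 = 2, c_4 = 2. Radius r = 2.
Part (a). Triangle bound: M_tri(r) = Σ_k |c_k| r^k
  = |3|·2^0 + |4|·2^1 + |-4|·2^2 + |2|·2^3 + |2|·2^4
  = 3 + 8 + 16 + 16 + 32 = 75.
This bounds M(r) := max_{|z|=r} |p(z)| from above; equality holds iff all terms c_k z^k can be made to align in phase at a single z on |z|=r.
Part (b). At z = 2 (real, on the circle |z| = r):
  p(2) = (3)·2^0 + (4)·2^1 + (-4)·2^2 + (2)·2^3 + (2)·2^4 = 43.
  |p(2)| = 43.
Check: |p(2)| = 43 ≤ 75 = M_tri(2). ✓ Equality does not hold at z = 2 (the coefficients have mixed signs, so the terms do not all align in phase there).

M_tri(2) = 75; |p(2)| = 43; equality at z=2: no.


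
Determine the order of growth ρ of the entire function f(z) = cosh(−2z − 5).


cosh(w) is a linear combination of e^{iw} and e^{−iw} (or e^w, e^{−w} in the hyperbolic case), so |cosh(w)| ≤ e^{|w|}. With w = −2z − 5, |w| ≤ 2|z| + 5 = 2r + 5 on |z| = r, giving M(r) ≤ e^{2r + 5}, so ρ ≤ 1. On a suitable ray (z = it for sin/cos; z = t for sinh/cosh, t real → ∞), |cosh(−2z − 5)| grows like e^{2|t|}/2, so ρ ≥ 1. Hence ρ = 1.
Therefore ρ = 1.

Order ρ = 1.


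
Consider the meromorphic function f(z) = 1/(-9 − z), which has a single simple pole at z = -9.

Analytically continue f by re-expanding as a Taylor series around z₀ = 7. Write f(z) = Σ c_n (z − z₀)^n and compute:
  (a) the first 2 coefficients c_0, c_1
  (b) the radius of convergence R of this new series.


Let w = z − z₀, so z = z₀ + w.
Then -9 − z = -9 − (z₀ + w) = (-9 − z₀) − w = -16 − w.
f(z) = 1/(-16 − w) = (1/(-16)) · 1/(1 − w/(-16)) = Σ_{n≥0} w^n / (-16)^(n+1).
So c_n = 1/(-16)^(n+1):
  c_0 = 1/(-16)^1 = -1/16.
  c_1 = 1/(-16)^2 = 1/256.
The series is valid for |w/d| < 1, i.e. |z − z₀| < |d|.
Radius of convergence: R = |-9 − z₀| = |-16| = 16 (distance from z₀ to the singularity z = -9).

c_0 = -1/16, c_1 = 1/256; R = 16.


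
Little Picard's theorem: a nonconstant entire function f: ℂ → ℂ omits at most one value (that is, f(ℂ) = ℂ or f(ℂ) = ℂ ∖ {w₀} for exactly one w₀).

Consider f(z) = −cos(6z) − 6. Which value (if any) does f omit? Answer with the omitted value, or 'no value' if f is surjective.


Little Picard bounds the complement of f(ℂ) to at most one point.
cos is entire and surjective onto ℂ: for every w ∈ ℂ, cos(ζ) = w has a solution ζ ∈ ℂ (e.g., via the complex inverse arccos). With ζ = 6z this gives z = ζ/(6). Then -1·cos(6z) takes every value in -1·ℂ = ℂ, and adding -6 is a bijection of ℂ. So f is surjective and omits no value. (Note: only on the real line is cos bounded by [−1, 1].)

Omitted value: no value.


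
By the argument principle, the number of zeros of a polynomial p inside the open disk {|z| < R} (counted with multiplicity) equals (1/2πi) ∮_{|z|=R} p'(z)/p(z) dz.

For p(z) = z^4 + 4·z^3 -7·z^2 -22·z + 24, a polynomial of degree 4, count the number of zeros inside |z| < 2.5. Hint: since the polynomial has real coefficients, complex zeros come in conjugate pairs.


The zeros of p are: -3, 2, 1, -4.
Their magnitudes are: 3, 2, 1, 4.
Zeros with |z| < R = 2.5: 2, 1.
Count = 2.
By the argument principle, (1/2πi) ∮_{|z|=R} p'(z)/p(z) dz equals exactly this count.

Number of zeros inside |z| < 2.5: 2.


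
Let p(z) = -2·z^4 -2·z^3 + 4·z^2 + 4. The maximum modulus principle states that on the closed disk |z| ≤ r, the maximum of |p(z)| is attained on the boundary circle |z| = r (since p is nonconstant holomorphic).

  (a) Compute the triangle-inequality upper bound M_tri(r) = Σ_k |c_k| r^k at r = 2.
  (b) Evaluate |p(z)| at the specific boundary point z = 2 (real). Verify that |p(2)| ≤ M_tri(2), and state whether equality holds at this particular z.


Coefficients: c_0 = 4, c_1 = 0, c_2 = 4, c_3 = -2, c_4 = -2. Radius r = 2.
Part (a). Triangle bound: M_tri(r) = Σ_k |c_k| r^k
  = |4|·2^0 + |0|·2^1 + |4|·2^2 + |-2|·2^3 + |-2|·2^4
  = 4 + 0 + 16 + 16 + 32 = 68.
This bounds M(r) := max_{|z|=r} |p(z)| from above; equality holds iff all terms c_k z^k can be made to align in phase at a single z on |z|=r.
Part (b). At z = 2 (real, on the circle |z| = r):
  p(2) = (4)·2^0 + (0)·2^1 + (4)·2^2 + (-2)·2^3 + (-2)·2^4 = -28.
  |p(2)| = 28.
Check: |p(2)| = 28 ≤ 68 = M_tri(2). ✓ Equality does not hold at z = 2 (the coefficients have mixed signs, so the terms do not all align in phase there).

M_tri(2) = 68; |p(2)| = 28; equality at z=2: no.


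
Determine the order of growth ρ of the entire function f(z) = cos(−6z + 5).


cos(w) is a linear combination of e^{iw} and e^{−iw} (or e^w, e^{−w} in the hyperbolic case), so |cos(w)| ≤ e^{|w|}. With w = −6z + 5, |w| ≤ 6|z| + 5 = 6r + 5 on |z| = r, giving M(r) ≤ e^{6r + 5}, so ρ ≤ 1. On a suitable ray (z = it for sin/cos; z = t for sinh/cosh, t real → ∞), |cos(−6z + 5)| grows like e^{6|t|}/2, so ρ ≥ 1. Hence ρ = 1.
Therefore ρ = 1.

Order ρ = 1.


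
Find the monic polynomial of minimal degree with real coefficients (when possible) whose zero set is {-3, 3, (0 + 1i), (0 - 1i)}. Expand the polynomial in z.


The polynomial is p(z) = ∏_{α ∈ S} (z − α), where S = {-3, 3, (0 + 1i), (0 - 1i)}.
Expanding the product yields: p(z) = z^4 -8·z^2 -9.
Note conjugate pairs combine to real quadratics: (z − (0+1i))(z − (0−1i)) = z² + 1.
The resulting polynomial has degree 4 and real coefficients as required.

p(z) = z^4 -8·z^2 -9.


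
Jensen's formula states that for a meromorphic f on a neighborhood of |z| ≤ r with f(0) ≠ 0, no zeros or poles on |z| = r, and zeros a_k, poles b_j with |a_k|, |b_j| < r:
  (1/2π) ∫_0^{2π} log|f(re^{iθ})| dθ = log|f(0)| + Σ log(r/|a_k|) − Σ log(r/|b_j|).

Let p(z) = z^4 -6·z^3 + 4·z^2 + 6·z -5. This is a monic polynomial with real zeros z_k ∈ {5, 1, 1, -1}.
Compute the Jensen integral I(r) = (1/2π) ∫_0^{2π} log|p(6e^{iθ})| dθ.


Zeros: -1, 1, 1, 5; r = 6.
Inside |z| < r: -1, 1, 1, 5. Outside (|z| ≥ r): ∅.
p(0) = -5, so log|p(0)| = log(5) = 1.6094.
Apply Jensen: I(r) = log|p(0)| + Σ_k log(r/|z_k|), summed over zeros inside |z| < r.
  log(r/|z_k|) for z_k = 5: log(6/5) = 0.1823
  log(r/|z_k|) for z_k = 1: log(6/1) = 1.7918
  log(r/|z_k|) for z_k = 1: log(6/1) = 1.7918
  log(r/|z_k|) for z_k = -1: log(6/1) = 1.7918
Sum over inside zeros: 5.5576.
I(r) = log|p(0)| + (inside sum) = 1.6094 + 5.5576 = 7.1670.
Closed form (all zeros inside, monic): I(r) = n·log(r) = 4·log(6) = 7.1670. ✓

I(r) ≈ 7.1670.


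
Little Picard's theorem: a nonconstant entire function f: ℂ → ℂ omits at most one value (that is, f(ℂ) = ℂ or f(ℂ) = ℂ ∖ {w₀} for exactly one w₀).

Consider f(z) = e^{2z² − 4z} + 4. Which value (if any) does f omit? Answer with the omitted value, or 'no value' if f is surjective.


Little Picard bounds the complement of f(ℂ) to at most one point.
The exponent g(z) = 2z² − 4z is a nonconstant polynomial, hence surjective onto ℂ. So e^{g(z)} takes every value in {e^w : w ∈ ℂ} = ℂ ∖ {0}. Adding 4 shifts the range to ℂ ∖ {4}. f omits exactly 4.

Omitted value: 4.


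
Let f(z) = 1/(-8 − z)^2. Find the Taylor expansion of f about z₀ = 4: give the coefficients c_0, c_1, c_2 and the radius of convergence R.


Let w = z − z₀, so z = z₀ + w.
Then -8 − z = -8 − (z₀ + w) = (-8 − z₀) − w = -12 − w.
f(z) = 1/(-12 − w)^2 = (1/(-12)^2) · (1 − w/(-12))^{−2}.
By the binomial series (1−u)^{−2} = Σ_{n≥0} C(n+1, 1) u^n for |u|<1, with u = w/(-12):
  c_n = C(n+1, 1) / (-12)^(n+2).
  c_0 = 1/(-12)^2 = 1/144.
  c_1 = 2/(-12)^3 = -1/864.
  c_2 = 3/(-12)^4 = 1/6912.
The series is valid for |w/d| < 1, i.e. |z − z₀| < |d|.
Radius of convergence: R = |-8 − z₀| = |-12| = 12 (distance from z₀ to the singularity z = -8).

c_0 = 1/144, c_1 = -1/864, c_2 = 1/6912; R = 12.


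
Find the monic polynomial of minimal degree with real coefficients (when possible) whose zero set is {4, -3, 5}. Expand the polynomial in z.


The polynomial is p(z) = ∏_{α ∈ S} (z − α), where S = {4, -3, 5}.
Expanding the product yields: p(z) = z^3 -6·z^2 -7·z + 60.
The resulting polynomial has degree 3 and real coefficients as required.

p(z) = z^3 -6·z^2 -7·z + 60.


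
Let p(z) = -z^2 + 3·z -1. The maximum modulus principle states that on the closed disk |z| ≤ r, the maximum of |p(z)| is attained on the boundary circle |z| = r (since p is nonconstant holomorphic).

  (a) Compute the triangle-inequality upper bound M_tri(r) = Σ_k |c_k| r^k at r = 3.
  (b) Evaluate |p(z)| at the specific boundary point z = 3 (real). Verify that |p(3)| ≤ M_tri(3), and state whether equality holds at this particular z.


Coefficients: c_0 = -1, c_1 = 3, c_2 = -1. Radius r = 3.
Part (a). Triangle bound: M_tri(r) = Σ_k |c_k| r^k
  = |-1|·3^0 + |3|·3^1 + |-1|·3^2
  = 1 + 9 + 9 = 19.
This bounds M(r) := max_{|z|=r} |p(z)| from above; equality holds iff all terms c_k z^k can be made to align in phase at a single z on |z|=r.
Part (b). At z = 3 (real, on the circle |z| = r):
  p(3) = (-1)·3^0 + (3)·3^1 + (-1)·3^2 = -1.
  |p(3)| = 1.
Check: |p(3)| = 1 ≤ 19 = M_tri(3). ✓ Equality does not hold at z = 3 (the coefficients have mixed signs, so the terms do not all align in phase there).

M_tri(3) = 19; |p(3)| = 1; equality at z=3: no.


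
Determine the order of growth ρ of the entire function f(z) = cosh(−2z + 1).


cosh(w) is a linear combination of e^{iw} and e^{−iw} (or e^w, e^{−w} in the hyperbolic case), so |cosh(w)| ≤ e^{|w|}. With w = −2z + 1, |w| ≤ 2|z| + 1 = 2r + 1 on |z| = r, giving M(r) ≤ e^{2r + 1}, so ρ ≤ 1. On a suitable ray (z = it for sin/cos; z = t for sinh/cosh, t real → ∞), |cosh(−2z + 1)| grows like e^{2|t|}/2, so ρ ≥ 1. Hence ρ = 1.
Therefore ρ = 1.

Order ρ = 1.


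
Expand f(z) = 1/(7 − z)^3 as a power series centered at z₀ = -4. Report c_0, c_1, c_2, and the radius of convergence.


Let w = z − z₀, so z = z₀ + w.
Then 7 − z = 7 − (z₀ + w) = (7 − z₀) − w = 11 − w.
f(z) = 1/(11 − w)^3 = (1/(11)^3) · (1 − w/(11))^{−3}.
By the binomial series (1−u)^{−3} = Σ_{n≥0} C(n+2, 2) u^n for |u|<1, with u = w/(11):
  c_n = C(n+2, 2) / (11)^(n+3).
  c_0 = 1/(11)^3 = 1/1331.
  c_1 = 3/(11)^4 = 3/14641.
  c_2 = 6/(11)^5 = 6/161051.
The series is valid for |w/d| < 1, i.e. |z − z₀| < |d|.
Radius of convergence: R = |7 − z₀| = |11| = 11 (distance from z₀ to the singularity z = 7).

c_0 = 1/1331, c_1 = 3/14641, c_2 = 6/161051; R = 11.


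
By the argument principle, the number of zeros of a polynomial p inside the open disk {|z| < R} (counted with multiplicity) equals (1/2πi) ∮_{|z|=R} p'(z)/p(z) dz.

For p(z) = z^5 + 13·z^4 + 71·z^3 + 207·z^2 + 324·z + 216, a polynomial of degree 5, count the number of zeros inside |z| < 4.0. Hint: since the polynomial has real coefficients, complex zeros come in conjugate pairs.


The zeros of p are: -3, -3, -3, (-2 + 2i), (-2 - 2i).
Their magnitudes are: 3, 3, 3, 2.828, 2.828.
Zeros with |z| < R = 4.0: -3, -3, -3, (-2 + 2i), (-2 - 2i).
Count = 5.
By the argument principle, (1/2πi) ∮_{|z|=R} p'(z)/p(z) dz equals exactly this count.

Number of zeros inside |z| < 4.0: 5.


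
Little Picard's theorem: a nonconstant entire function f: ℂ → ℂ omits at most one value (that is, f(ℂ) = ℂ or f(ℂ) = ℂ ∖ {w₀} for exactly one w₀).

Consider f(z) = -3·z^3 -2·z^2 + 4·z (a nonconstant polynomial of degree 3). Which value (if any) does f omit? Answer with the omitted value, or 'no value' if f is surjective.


Little Picard bounds the complement of f(ℂ) to at most one point.
For every w ∈ ℂ, the equation p(z) − w = 0 is a nonconstant polynomial in z and hence has at least one root by the fundamental theorem of algebra. So p is surjective onto ℂ, omitting no value.

Omitted value: no value.


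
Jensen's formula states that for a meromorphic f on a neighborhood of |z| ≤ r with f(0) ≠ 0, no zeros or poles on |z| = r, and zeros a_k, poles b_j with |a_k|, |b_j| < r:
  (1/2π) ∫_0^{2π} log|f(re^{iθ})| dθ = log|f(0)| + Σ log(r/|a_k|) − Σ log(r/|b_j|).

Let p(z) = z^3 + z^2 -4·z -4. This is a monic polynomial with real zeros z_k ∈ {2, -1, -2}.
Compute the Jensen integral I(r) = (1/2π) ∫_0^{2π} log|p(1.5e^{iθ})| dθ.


Zeros: -2, -1, 2; r = 1.5.
Inside |z| < r: -1. Outside (|z| ≥ r): -2, 2.
p(0) = -4, so log|p(0)| = log(4) = 1.3863.
Apply Jensen: I(r) = log|p(0)| + Σ_k log(r/|z_k|), summed over zeros inside |z| < r.
  log(r/|z_k|) for z_k = -1: log(1.5/1) = 0.4055
  Outside zeros (-2, 2) contribute nothing to the Jensen sum.
Sum over inside zeros: 0.4055.
I(r) = log|p(0)| + (inside sum) = 1.3863 + 0.4055 = 1.7918.
Note: since some zeros are outside |z| ≤ r, the simplified n·log(r) form does NOT apply — only the inside zeros contribute.

I(r) ≈ 1.7918.


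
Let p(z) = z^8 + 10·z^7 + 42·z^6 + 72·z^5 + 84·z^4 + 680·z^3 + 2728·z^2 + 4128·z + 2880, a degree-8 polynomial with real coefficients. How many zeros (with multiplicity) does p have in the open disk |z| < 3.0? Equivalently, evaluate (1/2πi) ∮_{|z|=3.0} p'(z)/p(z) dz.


The zeros of p are: (-1 + 1i), (-1 - 1i), (-3 + 1i), (-3 - 1i), (2 + 2i), (2 - 2i), (-3 + 3i), (-3 - 3i).
Their magnitudes are: 1.414, 1.414, 3.162, 3.162, 2.828, 2.828, 4.243, 4.243.
Zeros with |z| < R = 3.0: (-1 + 1i), (-1 - 1i), (2 + 2i), (2 - 2i).
Count = 4.
By the argument principle, (1/2πi) ∮_{|z|=R} p'(z)/p(z) dz equals exactly this count.

Number of zeros inside |z| < 3.0: 4.


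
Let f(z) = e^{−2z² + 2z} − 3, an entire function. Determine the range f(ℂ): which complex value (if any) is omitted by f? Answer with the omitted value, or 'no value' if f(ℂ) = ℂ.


Little Picard bounds the complement of f(ℂ) to at most one point.
The exponent g(z) = −2z² + 2z is a nonconstant polynomial, hence surjective onto ℂ. So e^{g(z)} takes every value in {e^w : w ∈ ℂ} = ℂ ∖ {0}. Adding -3 shifts the range to ℂ ∖ {-3}. f omits exactly -3.

Omitted value: -3.


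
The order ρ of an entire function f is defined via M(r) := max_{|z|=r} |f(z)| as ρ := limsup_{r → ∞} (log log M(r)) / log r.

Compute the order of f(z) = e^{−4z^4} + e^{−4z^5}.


Each summand is entire of order 4 and 5 respectively (as in the single-exponential case). The order of a sum is at most the max of the orders, so ρ ≤ 5. For the lower bound: on |z|=r choose arg z so that -4z^5 is real positive; then |e^{-4z^5}| = e^{4r^5} while |e^{-4z^4}| ≤ e^{4r^4} = o(e^{4r^5}). So |f| ≥ e^{4r^5}(1 − o(1)) and ρ ≥ 5. Hence ρ = max(4, 5) = 5.
Therefore ρ = 5.

Order ρ = 5.


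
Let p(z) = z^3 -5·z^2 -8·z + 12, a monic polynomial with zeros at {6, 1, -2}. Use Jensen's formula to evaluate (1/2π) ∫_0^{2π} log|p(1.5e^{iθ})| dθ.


Zeros: -2, 1, 6; r = 1.5.
Inside |z| < r: 1. Outside (|z| ≥ r): -2, 6.
p(0) = 12, so log|p(0)| = log(12) = 2.4849.
Apply Jensen: I(r) = log|p(0)| + Σ_k log(r/|z_k|), summed over zeros inside |z| < r.
  log(r/|z_k|) for z_k = 1: log(1.5/1) = 0.4055
  Outside zeros (-2, 6) contribute nothing to the Jensen sum.
Sum over inside zeros: 0.4055.
I(r) = log|p(0)| + (inside sum) = 2.4849 + 0.4055 = 2.8904.
Note: since some zeros are outside |z| ≤ r, the simplified n·log(r) form does NOT apply — only the inside zeros contribute.

I(r) ≈ 2.8904.


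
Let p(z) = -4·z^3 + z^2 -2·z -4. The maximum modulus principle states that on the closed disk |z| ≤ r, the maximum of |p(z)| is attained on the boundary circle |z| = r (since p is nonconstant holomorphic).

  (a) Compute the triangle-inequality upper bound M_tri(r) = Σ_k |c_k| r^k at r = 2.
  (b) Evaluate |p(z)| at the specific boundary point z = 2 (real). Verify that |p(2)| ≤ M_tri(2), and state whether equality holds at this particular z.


Coefficients: c_0 = -4, c_1 = -2, c_2 = 1, c_3 = -4. Radius r = 2.
Part (a). Triangle bound: M_tri(r) = Σ_k |c_k| r^k
  = |-4|·2^0 + |-2|·2^1 + |1|·2^2 + |-4|·2^3
  = 4 + 4 + 4 + 32 = 44.
This bounds M(r) := max_{|z|=r} |p(z)| from above; equality holds iff all terms c_k z^k can be made to align in phase at a single z on |z|=r.
Part (b). At z = 2 (real, on the circle |z| = r):
  p(2) = (-4)·2^0 + (-2)·2^1 + (1)·2^2 + (-4)·2^3 = -36.
  |p(2)| = 36.
Check: |p(2)| = 36 ≤ 44 = M_tri(2). ✓ Equality does not hold at z = 2 (the coefficients have mixed signs, so the terms do not all align in phase there).

M_tri(2) = 44; |p(2)| = 36; equality at z=2: no.


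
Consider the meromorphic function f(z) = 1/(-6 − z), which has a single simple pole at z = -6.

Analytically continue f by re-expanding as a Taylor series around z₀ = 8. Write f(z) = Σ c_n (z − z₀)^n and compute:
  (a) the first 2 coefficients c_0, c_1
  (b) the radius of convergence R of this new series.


Let w = z − z₀, so z = z₀ + w.
Then -6 − z = -6 − (z₀ + w) = (-6 − z₀) − w = -14 − w.
f(z) = 1/(-14 − w) = (1/(-14)) · 1/(1 − w/(-14)) = Σ_{n≥0} w^n / (-14)^(n+1).
So c_n = 1/(-14)^(n+1):
  c_0 = 1/(-14)^1 = -1/14.
  c_1 = 1/(-14)^2 = 1/196.
The series is valid for |w/d| < 1, i.e. |z − z₀| < |d|.
Radius of convergence: R = |-6 − z₀| = |-14| = 14 (distance from z₀ to the singularity z = -6).

c_0 = -1/14, c_1 = 1/196; R = 14.


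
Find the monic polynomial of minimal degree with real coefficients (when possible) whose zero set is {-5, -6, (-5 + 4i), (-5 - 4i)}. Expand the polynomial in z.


The polynomial is p(z) = ∏_{α ∈ S} (z − α), where S = {-5, -6, (-5 + 4i), (-5 - 4i)}.
Expanding the product yields: p(z) = z^4 + 21·z^3 + 181·z^2 + 751·z + 1230.
Note conjugate pairs combine to real quadratics: (z − (-5+4i))(z − (-5−4i)) = z² + 10z + 41.
The resulting polynomial has degree 4 and real coefficients as required.

p(z) = z^4 + 21·z^3 + 181·z^2 + 751·z + 1230.


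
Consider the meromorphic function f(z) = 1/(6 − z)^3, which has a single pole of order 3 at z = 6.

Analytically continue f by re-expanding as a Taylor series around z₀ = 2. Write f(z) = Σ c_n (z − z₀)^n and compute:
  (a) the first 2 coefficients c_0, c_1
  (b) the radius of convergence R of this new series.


Let w = z − z₀, so z = z₀ + w.
Then 6 − z = 6 − (z₀ + w) = (6 − z₀) − w = 4 − w.
f(z) = 1/(4 − w)^3 = (1/(4)^3) · (1 − w/(4))^{−3}.
By the binomial series (1−u)^{−3} = Σ_{n≥0} C(n+2, 2) u^n for |u|<1, with u = w/(4):
  c_n = C(n+2, 2) / (4)^(n+3).
  c_0 = 1/(4)^3 = 1/64.
  c_1 = 3/(4)^4 = 3/256.
The series is valid for |w/d| < 1, i.e. |z − z₀| < |d|.
Radius of convergence: R = |6 − z₀| = |4| = 4 (distance from z₀ to the singularity z = 6).

c_0 = 1/64, c_1 = 3/256; R = 4.
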